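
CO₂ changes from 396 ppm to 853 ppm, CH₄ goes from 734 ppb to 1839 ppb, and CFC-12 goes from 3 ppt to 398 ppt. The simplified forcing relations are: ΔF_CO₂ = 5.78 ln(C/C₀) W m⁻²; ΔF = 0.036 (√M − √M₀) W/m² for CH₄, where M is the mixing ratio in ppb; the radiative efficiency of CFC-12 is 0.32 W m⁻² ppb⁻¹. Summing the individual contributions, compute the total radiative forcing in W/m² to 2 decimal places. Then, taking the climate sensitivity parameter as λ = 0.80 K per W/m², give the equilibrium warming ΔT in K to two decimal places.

CO₂: 5.78 × ln(853/396) = 5.78 × ln(2.15404) = 5.78 × 0.76735 = 4.4353 W/m².
CH₄: 0.036 × (√1839 − √734) = 0.036 × (42.8836 − 27.0924) = 0.036 × 15.7912 = 0.5685 W/m².
CFC-12: Δ = 398 − 3 = 395 ppt = 0.395 ppb; ΔF = 0.32 × 0.395 = 0.1264 W/m².
Total ΔF = 4.4353 + 0.5685 + 0.1264 = 5.1302 W/m².
ΔT = λ ΔF = 0.80 × 5.13 = 4.1040 K.

ΔF = 5.13 W/m²; ΔT = 4.10 K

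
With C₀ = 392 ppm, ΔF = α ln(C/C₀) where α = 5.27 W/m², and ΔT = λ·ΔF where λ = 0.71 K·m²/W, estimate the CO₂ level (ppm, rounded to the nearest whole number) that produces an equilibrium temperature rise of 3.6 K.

C ≈ 1026 ppm

Required forcing: ΔF = ΔT/λ = 3.6/0.71 = 5.0704 W/m².
Then ln(C/392) = ΔF/5.27 = 5.0704/5.27 = 0.96213.
So C = 392 × e^0.96213 = 392 × 2.61727 = 1025.97 ppm.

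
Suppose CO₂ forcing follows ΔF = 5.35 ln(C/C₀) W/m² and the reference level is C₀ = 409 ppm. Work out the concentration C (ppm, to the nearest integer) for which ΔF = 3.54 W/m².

Set 5.35 ln(C/409) = 3.54, so ln(C/409) = 3.54/5.35 = 0.66168.
Then C/409 = e^0.66168 = 1.93805, giving C = 409 × 1.93805 = 792.66 ppm.

C ≈ 793 ppm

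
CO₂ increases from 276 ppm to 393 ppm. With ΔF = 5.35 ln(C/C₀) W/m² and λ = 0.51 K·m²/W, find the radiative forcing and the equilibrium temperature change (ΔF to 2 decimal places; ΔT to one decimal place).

CO₂: 5.35 × ln(393/276) = 5.35 × ln(1.42391) = 5.35 × 0.35341 = 1.8907 W/m².
ΔT = λ ΔF = 0.51 × 1.89 = 0.9639 K.

ΔF = 1.89 W/m²; ΔT = 1.0 K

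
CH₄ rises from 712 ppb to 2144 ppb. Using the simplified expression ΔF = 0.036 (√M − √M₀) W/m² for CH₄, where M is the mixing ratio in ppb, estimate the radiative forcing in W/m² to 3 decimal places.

ΔF = 0.706 W/m²

CH₄: 0.036 × (√2144 − √712) = 0.036 × (46.3033 − 26.6833) = 0.036 × 19.6200 = 0.7063 W/m².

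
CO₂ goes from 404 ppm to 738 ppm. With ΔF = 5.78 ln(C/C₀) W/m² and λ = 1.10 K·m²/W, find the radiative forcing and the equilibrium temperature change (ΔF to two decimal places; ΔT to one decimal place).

ΔF = 3.48 W/m²; ΔT = 3.8 K

CO₂: 5.78 × ln(738/404) = 5.78 × ln(1.82673) = 5.78 × 0.60253 = 3.4826 W/m².
ΔT = λ ΔF = 1.10 × 3.48 = 3.8280 K.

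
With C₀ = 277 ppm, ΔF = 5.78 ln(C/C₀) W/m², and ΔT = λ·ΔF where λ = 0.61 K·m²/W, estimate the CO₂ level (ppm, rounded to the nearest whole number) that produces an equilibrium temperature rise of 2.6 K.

C ≈ 579 ppm

Required forcing: ΔF = ΔT/λ = 2.6/0.61 = 4.2623 W/m².
Then ln(C/277) = ΔF/5.78 = 4.2623/5.78 = 0.73742.
So C = 277 × e^0.73742 = 277 × 2.09053 = 579.08 ppm.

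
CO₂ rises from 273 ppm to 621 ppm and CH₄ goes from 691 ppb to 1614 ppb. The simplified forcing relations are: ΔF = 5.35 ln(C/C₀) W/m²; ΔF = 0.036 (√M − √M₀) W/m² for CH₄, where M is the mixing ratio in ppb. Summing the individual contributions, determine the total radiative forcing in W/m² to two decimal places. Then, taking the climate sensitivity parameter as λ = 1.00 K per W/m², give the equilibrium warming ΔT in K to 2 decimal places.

CO₂: 5.35 × ln(621/273) = 5.35 × ln(2.27473) = 5.35 × 0.82186 = 4.3970 W/m².
CH₄: 0.036 × (√1614 − √691) = 0.036 × (40.1746 − 26.2869) = 0.036 × 13.8877 = 0.5000 W/m².
Total ΔF = 4.3970 + 0.5000 = 4.8970 W/m².
ΔT = λ ΔF = 1.00 × 4.90 = 4.9000 K.

ΔF = 4.90 W/m²; ΔT = 4.90 K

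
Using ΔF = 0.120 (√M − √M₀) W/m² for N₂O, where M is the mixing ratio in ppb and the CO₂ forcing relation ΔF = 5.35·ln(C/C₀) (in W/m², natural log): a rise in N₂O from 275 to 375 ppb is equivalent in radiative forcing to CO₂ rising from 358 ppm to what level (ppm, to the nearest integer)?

N₂O forcing: 0.120 × (√375 − √275) = 0.120 × (19.3649 − 16.5831) = 0.120 × 2.7818 = 0.33382 W/m².
Set 5.35 ln(C/358) = 0.33382: ln(C/358) = 0.33382/5.35 = 0.06240, so C = 358 × e^0.06240 = 358 × 1.06439 = 381.05 ppm.

C ≈ 381 ppm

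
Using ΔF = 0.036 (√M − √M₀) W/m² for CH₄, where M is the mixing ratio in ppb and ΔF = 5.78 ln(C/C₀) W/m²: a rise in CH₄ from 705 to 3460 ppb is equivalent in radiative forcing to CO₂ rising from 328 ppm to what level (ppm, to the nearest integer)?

C ≈ 401 ppm

CH₄ forcing: 0.036 × (√3460 − √705) = 0.036 × (58.8218 − 26.5518) = 0.036 × 32.2700 = 1.16172 W/m².
Set 5.78 ln(C/328) = 1.16172: ln(C/328) = 1.16172/5.78 = 0.20099, so C = 328 × e^0.20099 = 328 × 1.22261 = 401.02 ppm.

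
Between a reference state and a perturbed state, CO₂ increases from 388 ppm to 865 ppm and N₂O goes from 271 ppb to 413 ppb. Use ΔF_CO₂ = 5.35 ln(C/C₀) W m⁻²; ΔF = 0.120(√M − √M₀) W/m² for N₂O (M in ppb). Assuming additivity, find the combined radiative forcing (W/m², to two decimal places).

CO₂: 5.35 × ln(865/388) = 5.35 × ln(2.22938) = 5.35 × 0.80172 = 4.2892 W/m².
N₂O: 0.120 × (√413 − √271) = 0.120 × (20.3224 − 16.4621) = 0.120 × 3.8603 = 0.4632 W/m².
Total ΔF = 4.2892 + 0.4632 = 4.7524 W/m².

ΔF = 4.75 W/m²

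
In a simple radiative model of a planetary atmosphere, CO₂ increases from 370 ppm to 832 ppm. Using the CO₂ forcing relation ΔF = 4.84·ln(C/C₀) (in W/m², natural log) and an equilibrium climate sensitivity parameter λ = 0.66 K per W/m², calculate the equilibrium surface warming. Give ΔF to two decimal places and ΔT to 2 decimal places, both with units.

ΔF = 3.92 W/m²; ΔT = 2.59 K

CO₂: 4.84 × ln(832/370) = 4.84 × ln(2.24865) = 4.84 × 0.81033 = 3.9220 W/m².
ΔT = λ ΔF = 0.66 × 3.92 = 2.5872 K.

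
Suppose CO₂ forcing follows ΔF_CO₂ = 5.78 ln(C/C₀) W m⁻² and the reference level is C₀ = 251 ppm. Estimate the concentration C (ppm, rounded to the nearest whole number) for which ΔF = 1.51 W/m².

C ≈ 326 ppm

Set 5.78 ln(C/251) = 1.51, so ln(C/251) = 1.51/5.78 = 0.26125.
Then C/251 = e^0.26125 = 1.29855, giving C = 251 × 1.29855 = 325.94 ppm.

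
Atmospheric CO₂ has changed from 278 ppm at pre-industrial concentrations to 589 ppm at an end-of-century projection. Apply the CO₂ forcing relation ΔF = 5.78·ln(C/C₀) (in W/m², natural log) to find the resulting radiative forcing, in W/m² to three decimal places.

ΔF = 4.340 W/m²

CO₂ absorption bands are partially saturated, so forcing scales with the logarithm of the concentration ratio.
CO₂: 5.78 × ln(589/278) = 5.78 × ln(2.11871) = 5.78 × 0.75081 = 4.3397 W/m².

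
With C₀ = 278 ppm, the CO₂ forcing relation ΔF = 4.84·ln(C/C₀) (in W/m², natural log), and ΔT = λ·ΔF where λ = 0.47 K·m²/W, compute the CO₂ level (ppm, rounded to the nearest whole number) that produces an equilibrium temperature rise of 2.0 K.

Required forcing: ΔF = ΔT/λ = 2.0/0.47 = 4.2553 W/m².
Then ln(C/278) = ΔF/4.84 = 4.2553/4.84 = 0.87919.
So C = 278 × e^0.87919 = 278 × 2.40895 = 669.69 ppm.

C ≈ 670 ppm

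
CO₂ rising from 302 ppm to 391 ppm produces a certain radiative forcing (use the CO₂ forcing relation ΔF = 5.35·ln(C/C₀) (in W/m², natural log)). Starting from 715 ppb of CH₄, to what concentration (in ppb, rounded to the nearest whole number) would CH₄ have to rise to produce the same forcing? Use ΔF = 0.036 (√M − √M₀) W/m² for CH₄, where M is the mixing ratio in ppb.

CO₂ forcing: 5.35 × ln(391/302) = 5.35 × 0.258281 = 1.38180 W/m².
Set 0.036(√M − √715) = 1.38180: √M = 1.38180/0.036 + √715 = 38.3833 + 26.7395 = 65.1228.
M = (65.1228)² = 4240.98 ppb.

M ≈ 4241 ppb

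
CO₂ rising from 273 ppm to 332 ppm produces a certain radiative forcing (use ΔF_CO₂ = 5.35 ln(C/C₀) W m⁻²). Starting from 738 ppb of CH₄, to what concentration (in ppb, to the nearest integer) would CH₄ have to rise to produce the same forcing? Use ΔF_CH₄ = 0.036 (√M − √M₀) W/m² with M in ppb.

M ≈ 3163 ppb

CO₂ forcing: 5.35 × ln(332/273) = 5.35 × 0.195663 = 1.04680 W/m².
Set 0.036(√M − √738) = 1.04680: √M = 1.04680/0.036 + √738 = 29.0778 + 27.1662 = 56.2440.
M = (56.2440)² = 3163.39 ppb.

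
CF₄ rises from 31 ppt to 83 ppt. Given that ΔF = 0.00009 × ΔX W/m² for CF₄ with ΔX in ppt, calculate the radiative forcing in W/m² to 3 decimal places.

ΔF = 0.005 W/m²

CF₄: ΔF = 0.00009 × (83 − 31) = 0.00009 × 52 = 0.0047 W/m².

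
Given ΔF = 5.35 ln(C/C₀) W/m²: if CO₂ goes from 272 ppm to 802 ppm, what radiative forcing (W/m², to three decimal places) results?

ΔF = 5.785 W/m²

CO₂ absorption bands are partially saturated, so forcing scales with the logarithm of the concentration ratio.
CO₂: 5.35 × ln(802/272) = 5.35 × ln(2.94853) = 5.35 × 1.08131 = 5.7850 W/m².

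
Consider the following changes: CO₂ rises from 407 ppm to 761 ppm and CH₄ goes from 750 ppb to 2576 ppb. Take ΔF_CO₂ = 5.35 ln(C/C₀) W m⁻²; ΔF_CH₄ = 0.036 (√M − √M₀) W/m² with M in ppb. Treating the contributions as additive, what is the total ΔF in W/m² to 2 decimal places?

ΔF = 4.19 W/m²

CO₂: 5.35 × ln(761/407) = 5.35 × ln(1.86978) = 5.35 × 0.62582 = 3.3481 W/m².
CH₄: 0.036 × (√2576 − √750) = 0.036 × (50.7543 − 27.3861) = 0.036 × 23.3682 = 0.8413 W/m².
Total ΔF = 3.3481 + 0.8413 = 4.1894 W/m².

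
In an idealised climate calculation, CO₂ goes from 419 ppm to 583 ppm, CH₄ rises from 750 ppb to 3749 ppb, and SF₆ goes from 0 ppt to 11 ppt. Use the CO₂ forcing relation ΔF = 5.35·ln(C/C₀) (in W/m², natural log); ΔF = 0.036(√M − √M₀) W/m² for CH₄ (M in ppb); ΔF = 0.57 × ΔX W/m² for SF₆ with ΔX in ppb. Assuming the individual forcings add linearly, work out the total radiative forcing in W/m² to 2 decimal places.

ΔF = 2.99 W/m²

CO₂: 5.35 × ln(583/419) = 5.35 × ln(1.39141) = 5.35 × 0.33032 = 1.7672 W/m².
CH₄: 0.036 × (√3749 − √750) = 0.036 × (61.2291 − 27.3861) = 0.036 × 33.8430 = 1.2183 W/m².
SF₆: Δ = 11 − 0 = 11 ppt = 0.011 ppb; ΔF = 0.57 × 0.011 = 0.0063 W/m².
Total ΔF = 1.7672 + 1.2183 + 0.0063 = 2.9918 W/m².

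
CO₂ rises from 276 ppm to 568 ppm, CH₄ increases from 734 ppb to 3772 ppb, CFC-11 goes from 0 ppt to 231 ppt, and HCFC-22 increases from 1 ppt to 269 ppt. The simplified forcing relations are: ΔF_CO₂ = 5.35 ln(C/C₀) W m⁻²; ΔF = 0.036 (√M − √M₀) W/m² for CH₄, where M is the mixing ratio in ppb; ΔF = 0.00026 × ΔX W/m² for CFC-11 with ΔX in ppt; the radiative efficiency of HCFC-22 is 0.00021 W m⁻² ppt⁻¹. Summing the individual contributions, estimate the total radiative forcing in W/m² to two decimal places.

ΔF = 5.21 W/m²

CO₂: 5.35 × ln(568/276) = 5.35 × ln(2.05797) = 5.35 × 0.72172 = 3.8612 W/m².
CH₄: 0.036 × (√3772 − √734) = 0.036 × (61.4166 − 27.0924) = 0.036 × 34.3242 = 1.2357 W/m².
CFC-11: ΔF = 0.00026 × (231 − 0) = 0.00026 × 231 = 0.0601 W/m².
HCFC-22: ΔF = 0.00021 × (269 − 1) = 0.00021 × 268 = 0.0563 W/m².
Total ΔF = 3.8612 + 1.2357 + 0.0601 + 0.0563 = 5.2133 W/m².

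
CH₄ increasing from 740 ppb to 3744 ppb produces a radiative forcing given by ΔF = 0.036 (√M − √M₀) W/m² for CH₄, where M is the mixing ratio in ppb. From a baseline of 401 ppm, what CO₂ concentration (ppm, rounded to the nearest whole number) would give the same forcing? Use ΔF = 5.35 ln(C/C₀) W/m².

C ≈ 504 ppm

CH₄ forcing: 0.036 × (√3744 − √740) = 0.036 × (61.1882 − 27.2029) = 0.036 × 33.9853 = 1.22347 W/m².
Set 5.35 ln(C/401) = 1.22347: ln(C/401) = 1.22347/5.35 = 0.22869, so C = 401 × e^0.22869 = 401 × 1.25695 = 504.04 ppm.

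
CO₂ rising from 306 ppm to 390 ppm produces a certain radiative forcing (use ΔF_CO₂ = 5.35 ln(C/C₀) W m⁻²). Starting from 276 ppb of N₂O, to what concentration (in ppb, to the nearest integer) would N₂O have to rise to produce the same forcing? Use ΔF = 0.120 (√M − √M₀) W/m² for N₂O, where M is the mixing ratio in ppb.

CO₂ forcing: 5.35 × ln(390/306) = 5.35 × 0.242562 = 1.29771 W/m².
Set 0.120(√M − √276) = 1.29771: √M = 1.29771/0.120 + √276 = 10.8143 + 16.6132 = 27.4275.
M = (27.4275)² = 752.27 ppb.

M ≈ 752 ppb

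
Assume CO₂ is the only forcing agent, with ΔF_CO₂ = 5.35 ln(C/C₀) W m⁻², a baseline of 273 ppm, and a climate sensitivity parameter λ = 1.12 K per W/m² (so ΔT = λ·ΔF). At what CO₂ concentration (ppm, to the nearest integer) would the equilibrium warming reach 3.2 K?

Required forcing: ΔF = ΔT/λ = 3.2/1.12 = 2.8571 W/m².
Then ln(C/273) = ΔF/5.35 = 2.8571/5.35 = 0.53404.
So C = 273 × e^0.53404 = 273 × 1.70581 = 465.69 ppm.

C ≈ 466 ppm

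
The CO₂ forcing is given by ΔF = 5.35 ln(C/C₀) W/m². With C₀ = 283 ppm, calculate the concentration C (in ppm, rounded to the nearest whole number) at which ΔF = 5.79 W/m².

C ≈ 835 ppm

Set 5.35 ln(C/283) = 5.79, so ln(C/283) = 5.79/5.35 = 1.08224.
Then C/283 = e^1.08224 = 2.95128, giving C = 283 × 2.95128 = 835.21 ppm.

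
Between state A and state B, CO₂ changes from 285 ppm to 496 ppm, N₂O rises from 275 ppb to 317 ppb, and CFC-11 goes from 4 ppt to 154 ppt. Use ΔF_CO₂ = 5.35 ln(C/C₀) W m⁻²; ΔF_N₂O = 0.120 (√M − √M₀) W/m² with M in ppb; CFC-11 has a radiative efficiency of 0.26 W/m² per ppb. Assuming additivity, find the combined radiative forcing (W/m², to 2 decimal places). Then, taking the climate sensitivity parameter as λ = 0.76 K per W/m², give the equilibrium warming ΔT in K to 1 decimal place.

ΔF = 3.15 W/m²; ΔT = 2.4 K

CO₂: 5.35 × ln(496/285) = 5.35 × ln(1.74035) = 5.35 × 0.55409 = 2.9644 W/m².
N₂O: 0.120 × (√317 − √275) = 0.120 × (17.8045 − 16.5831) = 0.120 × 1.2214 = 0.1466 W/m².
CFC-11: Δ = 154 − 4 = 150 ppt = 0.150 ppb; ΔF = 0.26 × 0.150 = 0.0390 W/m².
Total ΔF = 2.9644 + 0.1466 + 0.0390 = 3.1500 W/m².
ΔT = λ ΔF = 0.76 × 3.15 = 2.3940 K.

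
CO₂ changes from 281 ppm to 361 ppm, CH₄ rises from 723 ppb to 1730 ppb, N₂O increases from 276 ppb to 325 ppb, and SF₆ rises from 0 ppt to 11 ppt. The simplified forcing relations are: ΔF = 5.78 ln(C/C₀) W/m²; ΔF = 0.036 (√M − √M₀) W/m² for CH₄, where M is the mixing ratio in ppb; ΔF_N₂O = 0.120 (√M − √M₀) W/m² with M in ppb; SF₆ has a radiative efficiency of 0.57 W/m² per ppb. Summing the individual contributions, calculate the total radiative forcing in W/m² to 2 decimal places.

CO₂: 5.78 × ln(361/281) = 5.78 × ln(1.28470) = 5.78 × 0.25053 = 1.4481 W/m².
CH₄: 0.036 × (√1730 − √723) = 0.036 × (41.5933 − 26.8887) = 0.036 × 14.7046 = 0.5294 W/m².
N₂O: 0.120 × (√325 − √276) = 0.120 × (18.0278 − 16.6132) = 0.120 × 1.4146 = 0.1698 W/m².
SF₆: Δ = 11 − 0 = 11 ppt = 0.011 ppb; ΔF = 0.57 × 0.011 = 0.0063 W/m².
Total ΔF = 1.4481 + 0.5294 + 0.1698 + 0.0063 = 2.1536 W/m².

ΔF = 2.15 W/m²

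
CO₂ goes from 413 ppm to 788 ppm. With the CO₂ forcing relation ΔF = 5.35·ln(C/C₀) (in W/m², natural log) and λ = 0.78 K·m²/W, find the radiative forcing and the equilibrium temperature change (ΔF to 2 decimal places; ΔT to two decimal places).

ΔF = 3.46 W/m²; ΔT = 2.70 K

CO₂: 5.35 × ln(788/413) = 5.35 × ln(1.90799) = 5.35 × 0.64605 = 3.4564 W/m².
ΔT = λ ΔF = 0.78 × 3.46 = 2.6988 K.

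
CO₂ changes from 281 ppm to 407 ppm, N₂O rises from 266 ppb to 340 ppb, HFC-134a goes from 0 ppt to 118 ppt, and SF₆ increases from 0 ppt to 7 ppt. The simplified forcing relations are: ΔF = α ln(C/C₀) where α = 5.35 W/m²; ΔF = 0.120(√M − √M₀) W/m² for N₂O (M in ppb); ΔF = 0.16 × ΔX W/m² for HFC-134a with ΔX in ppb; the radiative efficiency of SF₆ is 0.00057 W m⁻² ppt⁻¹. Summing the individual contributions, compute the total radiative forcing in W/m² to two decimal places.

ΔF = 2.26 W/m²

CO₂: 5.35 × ln(407/281) = 5.35 × ln(1.44840) = 5.35 × 0.37046 = 1.9820 W/m².
N₂O: 0.120 × (√340 − √266) = 0.120 × (18.4391 − 16.3095) = 0.120 × 2.1296 = 0.2556 W/m².
HFC-134a: Δ = 118 − 0 = 118 ppt = 0.118 ppb; ΔF = 0.16 × 0.118 = 0.0189 W/m².
SF₆: ΔF = 0.00057 × (7 − 0) = 0.00057 × 7 = 0.0040 W/m².
Total ΔF = 1.9820 + 0.2556 + 0.0189 + 0.0040 = 2.2605 W/m².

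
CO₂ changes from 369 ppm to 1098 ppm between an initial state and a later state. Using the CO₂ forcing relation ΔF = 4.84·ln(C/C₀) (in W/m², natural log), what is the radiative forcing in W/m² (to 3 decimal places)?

CO₂ absorption bands are partially saturated, so forcing scales with the logarithm of the concentration ratio.
CO₂: 4.84 × ln(1098/369) = 4.84 × ln(2.97561) = 4.84 × 1.09045 = 5.2778 W/m².

ΔF = 5.278 W/m²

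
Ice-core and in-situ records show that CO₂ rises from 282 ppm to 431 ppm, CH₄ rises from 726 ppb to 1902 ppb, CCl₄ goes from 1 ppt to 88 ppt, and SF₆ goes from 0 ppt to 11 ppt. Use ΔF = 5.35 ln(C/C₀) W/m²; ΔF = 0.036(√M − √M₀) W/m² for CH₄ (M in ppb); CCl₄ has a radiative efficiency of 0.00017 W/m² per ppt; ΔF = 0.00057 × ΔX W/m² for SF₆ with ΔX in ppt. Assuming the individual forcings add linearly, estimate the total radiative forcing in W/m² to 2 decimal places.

ΔF = 2.89 W/m²

CO₂: 5.35 × ln(431/282) = 5.35 × ln(1.52837) = 5.35 × 0.42420 = 2.2695 W/m².
CH₄: 0.036 × (√1902 − √726) = 0.036 × (43.6119 − 26.9444) = 0.036 × 16.6675 = 0.6000 W/m².
CCl₄: ΔF = 0.00017 × (88 − 1) = 0.00017 × 87 = 0.0148 W/m².
SF₆: ΔF = 0.00057 × (11 − 0) = 0.00057 × 11 = 0.0063 W/m².
Total ΔF = 2.2695 + 0.6000 + 0.0148 + 0.0063 = 2.8906 W/m².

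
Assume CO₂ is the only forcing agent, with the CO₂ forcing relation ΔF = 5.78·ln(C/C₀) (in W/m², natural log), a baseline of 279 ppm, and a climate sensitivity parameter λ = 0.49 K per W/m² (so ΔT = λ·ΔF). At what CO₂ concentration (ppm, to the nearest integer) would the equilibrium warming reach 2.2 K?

Required forcing: ΔF = ΔT/λ = 2.2/0.49 = 4.4898 W/m².
Then ln(C/279) = ΔF/5.78 = 4.4898/5.78 = 0.77678.
So C = 279 × e^0.77678 = 279 × 2.17446 = 606.67 ppm.

C ≈ 607 ppm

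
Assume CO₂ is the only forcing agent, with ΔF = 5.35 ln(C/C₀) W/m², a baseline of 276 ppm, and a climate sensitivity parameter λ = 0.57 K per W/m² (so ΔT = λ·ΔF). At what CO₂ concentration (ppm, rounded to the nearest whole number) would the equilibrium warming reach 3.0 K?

C ≈ 738 ppm

Required forcing: ΔF = ΔT/λ = 3.0/0.57 = 5.2632 W/m².
Then ln(C/276) = ΔF/5.35 = 5.2632/5.35 = 0.98378.
So C = 276 × e^0.98378 = 276 × 2.67455 = 738.18 ppm.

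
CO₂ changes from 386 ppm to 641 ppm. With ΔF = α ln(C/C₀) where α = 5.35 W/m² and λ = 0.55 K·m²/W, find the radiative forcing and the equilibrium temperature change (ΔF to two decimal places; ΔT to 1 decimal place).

ΔF = 2.71 W/m²; ΔT = 1.5 K

CO₂: 5.35 × ln(641/386) = 5.35 × ln(1.66062) = 5.35 × 0.50719 = 2.7135 W/m².
ΔT = λ ΔF = 0.55 × 2.71 = 1.4905 K.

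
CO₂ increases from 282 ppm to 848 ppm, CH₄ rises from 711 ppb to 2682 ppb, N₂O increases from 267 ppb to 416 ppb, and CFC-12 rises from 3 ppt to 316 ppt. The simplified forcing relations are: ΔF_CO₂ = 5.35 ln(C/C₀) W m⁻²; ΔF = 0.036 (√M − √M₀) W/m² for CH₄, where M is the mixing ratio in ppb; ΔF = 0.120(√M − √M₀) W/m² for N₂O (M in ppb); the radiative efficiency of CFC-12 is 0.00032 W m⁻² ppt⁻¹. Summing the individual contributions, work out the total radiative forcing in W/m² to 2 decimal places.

ΔF = 7.38 W/m²

CO₂: 5.35 × ln(848/282) = 5.35 × ln(3.00709) = 5.35 × 1.10097 = 5.8902 W/m².
CH₄: 0.036 × (√2682 − √711) = 0.036 × (51.7880 − 26.6646) = 0.036 × 25.1234 = 0.9044 W/m².
N₂O: 0.120 × (√416 − √267) = 0.120 × (20.3961 − 16.3401) = 0.120 × 4.0560 = 0.4867 W/m².
CFC-12: ΔF = 0.00032 × (316 − 3) = 0.00032 × 313 = 0.1002 W/m².
Total ΔF = 5.8902 + 0.9044 + 0.4867 + 0.1002 = 7.3815 W/m².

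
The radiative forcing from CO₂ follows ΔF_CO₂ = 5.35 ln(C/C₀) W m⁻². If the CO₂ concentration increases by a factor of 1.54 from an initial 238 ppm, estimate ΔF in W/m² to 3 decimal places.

ΔF = 2.310 W/m²

ΔF = 5.35 × ln(1.54) = 5.35 × 0.43178 = 2.3100 W/m².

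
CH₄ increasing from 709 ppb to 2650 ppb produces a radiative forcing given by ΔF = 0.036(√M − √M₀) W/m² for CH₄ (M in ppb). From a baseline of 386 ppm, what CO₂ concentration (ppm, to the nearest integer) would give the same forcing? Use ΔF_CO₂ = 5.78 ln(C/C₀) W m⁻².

C ≈ 451 ppm

CH₄ forcing: 0.036 × (√2650 − √709) = 0.036 × (51.4782 − 26.6271) = 0.036 × 24.8511 = 0.89464 W/m².
Set 5.78 ln(C/386) = 0.89464: ln(C/386) = 0.89464/5.78 = 0.15478, so C = 386 × e^0.15478 = 386 × 1.16740 = 450.62 ppm.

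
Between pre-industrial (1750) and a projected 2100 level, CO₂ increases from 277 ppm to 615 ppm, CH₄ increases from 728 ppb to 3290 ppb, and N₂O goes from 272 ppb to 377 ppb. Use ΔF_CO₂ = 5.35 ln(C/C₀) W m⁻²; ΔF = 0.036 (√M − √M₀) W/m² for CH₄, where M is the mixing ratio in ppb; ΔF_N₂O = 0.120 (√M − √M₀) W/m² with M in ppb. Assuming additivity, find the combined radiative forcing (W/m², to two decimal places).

ΔF = 5.71 W/m²

CO₂: 5.35 × ln(615/277) = 5.35 × ln(2.22022) = 5.35 × 0.79761 = 4.2672 W/m².
CH₄: 0.036 × (√3290 − √728) = 0.036 × (57.3585 − 26.9815) = 0.036 × 30.3770 = 1.0936 W/m².
N₂O: 0.120 × (√377 − √272) = 0.120 × (19.4165 − 16.4924) = 0.120 × 2.9241 = 0.3509 W/m².
Total ΔF = 4.2672 + 1.0936 + 0.3509 = 5.7117 W/m².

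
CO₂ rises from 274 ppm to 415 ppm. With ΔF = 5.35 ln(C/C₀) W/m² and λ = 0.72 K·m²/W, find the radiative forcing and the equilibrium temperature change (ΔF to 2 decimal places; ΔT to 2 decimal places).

CO₂: 5.35 × ln(415/274) = 5.35 × ln(1.51460) = 5.35 × 0.41515 = 2.2211 W/m².
ΔT = λ ΔF = 0.72 × 2.22 = 1.5984 K.

ΔF = 2.22 W/m²; ΔT = 1.60 K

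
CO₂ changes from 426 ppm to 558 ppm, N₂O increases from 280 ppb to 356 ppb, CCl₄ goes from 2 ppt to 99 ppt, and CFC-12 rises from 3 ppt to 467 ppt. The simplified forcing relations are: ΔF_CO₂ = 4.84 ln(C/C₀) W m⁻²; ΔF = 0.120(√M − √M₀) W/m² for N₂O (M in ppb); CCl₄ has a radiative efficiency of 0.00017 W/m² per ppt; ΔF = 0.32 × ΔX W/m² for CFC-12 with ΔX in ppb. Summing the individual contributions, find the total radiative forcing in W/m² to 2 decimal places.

CO₂: 4.84 × ln(558/426) = 4.84 × ln(1.30986) = 4.84 × 0.26992 = 1.3064 W/m².
N₂O: 0.120 × (√356 − √280) = 0.120 × (18.8680 − 16.7332) = 0.120 × 2.1348 = 0.2562 W/m².
CCl₄: ΔF = 0.00017 × (99 − 2) = 0.00017 × 97 = 0.0165 W/m².
CFC-12: Δ = 467 − 3 = 464 ppt = 0.464 ppb; ΔF = 0.32 × 0.464 = 0.1485 W/m².
Total ΔF = 1.3064 + 0.2562 + 0.0165 + 0.1485 = 1.7276 W/m².

ΔF = 1.73 W/m²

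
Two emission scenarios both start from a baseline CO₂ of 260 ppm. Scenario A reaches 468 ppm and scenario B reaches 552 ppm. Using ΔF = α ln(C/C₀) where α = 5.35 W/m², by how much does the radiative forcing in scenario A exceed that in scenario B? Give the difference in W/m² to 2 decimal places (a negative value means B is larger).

ΔF_A = 5.35 ln(468/260) = 5.35 × 0.58779 = 3.1447 W/m².
ΔF_B = 5.35 ln(552/260) = 5.35 × 0.75287 = 4.0279 W/m².
Difference: 3.1447 − 4.0279 = -0.8832 W/m².

ΔF_A − ΔF_B = -0.88 W/m²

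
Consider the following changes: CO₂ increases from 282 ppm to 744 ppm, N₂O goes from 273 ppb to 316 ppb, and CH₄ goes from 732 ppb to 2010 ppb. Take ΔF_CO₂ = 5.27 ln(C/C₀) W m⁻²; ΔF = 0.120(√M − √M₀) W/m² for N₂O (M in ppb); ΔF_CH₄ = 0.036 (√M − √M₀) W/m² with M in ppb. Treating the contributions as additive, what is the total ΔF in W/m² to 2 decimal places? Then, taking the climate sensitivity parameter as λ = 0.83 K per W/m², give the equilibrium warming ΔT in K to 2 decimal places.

CO₂: 5.27 × ln(744/282) = 5.27 × ln(2.63830) = 5.27 × 0.97013 = 5.1126 W/m².
N₂O: 0.120 × (√316 − √273) = 0.120 × (17.7764 − 16.5227) = 0.120 × 1.2537 = 0.1504 W/m².
CH₄: 0.036 × (√2010 − √732) = 0.036 × (44.8330 − 27.0555) = 0.036 × 17.7775 = 0.6400 W/m².
Total ΔF = 5.1126 + 0.1504 + 0.6400 = 5.9030 W/m².
ΔT = λ ΔF = 0.83 × 5.90 = 4.8970 K.

ΔF = 5.90 W/m²; ΔT = 4.90 K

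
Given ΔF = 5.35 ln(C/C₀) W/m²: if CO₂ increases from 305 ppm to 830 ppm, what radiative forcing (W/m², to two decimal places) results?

CO₂: 5.35 × ln(830/305) = 5.35 × ln(2.72131) = 5.35 × 1.00111 = 5.3559 W/m².

ΔF = 5.36 W/m²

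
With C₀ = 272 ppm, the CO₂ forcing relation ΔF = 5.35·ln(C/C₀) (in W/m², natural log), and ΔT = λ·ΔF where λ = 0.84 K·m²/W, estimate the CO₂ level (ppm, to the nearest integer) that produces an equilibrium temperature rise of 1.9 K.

C ≈ 415 ppm

Required forcing: ΔF = ΔT/λ = 1.9/0.84 = 2.2619 W/m².
Then ln(C/272) = ΔF/5.35 = 2.2619/5.35 = 0.42279.
So C = 272 × e^0.42279 = 272 × 1.52621 = 415.13 ppm.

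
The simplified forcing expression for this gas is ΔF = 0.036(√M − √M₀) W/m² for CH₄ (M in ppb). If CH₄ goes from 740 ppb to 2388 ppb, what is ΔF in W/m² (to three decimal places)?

CH₄: 0.036 × (√2388 − √740) = 0.036 × (48.8672 − 27.2029) = 0.036 × 21.6643 = 0.7799 W/m².

ΔF = 0.780 W/m²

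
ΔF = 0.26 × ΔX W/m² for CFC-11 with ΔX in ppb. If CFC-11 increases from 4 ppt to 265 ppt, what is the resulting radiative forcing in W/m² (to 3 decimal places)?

CFC-11: Δ = 265 − 4 = 261 ppt = 0.261 ppb; ΔF = 0.26 × 0.261 = 0.0679 W/m².

ΔF = 0.068 W/m²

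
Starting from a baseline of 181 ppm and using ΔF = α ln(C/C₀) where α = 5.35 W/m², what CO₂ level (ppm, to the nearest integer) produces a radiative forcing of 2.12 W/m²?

Set 5.35 ln(C/181) = 2.12, so ln(C/181) = 2.12/5.35 = 0.39626.
Then C/181 = e^0.39626 = 1.48626, giving C = 181 × 1.48626 = 269.01 ppm.

C ≈ 269 ppm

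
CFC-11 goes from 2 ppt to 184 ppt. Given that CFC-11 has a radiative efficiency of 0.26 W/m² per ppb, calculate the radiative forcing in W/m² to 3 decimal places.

ΔF = 0.047 W/m²

CFC-11: Δ = 184 − 2 = 182 ppt = 0.182 ppb; ΔF = 0.26 × 0.182 = 0.0473 W/m².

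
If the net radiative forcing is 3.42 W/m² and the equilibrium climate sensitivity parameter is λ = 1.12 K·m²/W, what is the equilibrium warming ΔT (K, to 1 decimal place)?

ΔT = 3.8 K

ΔT = λ ΔF = 1.12 × 3.42 = 3.8304 K.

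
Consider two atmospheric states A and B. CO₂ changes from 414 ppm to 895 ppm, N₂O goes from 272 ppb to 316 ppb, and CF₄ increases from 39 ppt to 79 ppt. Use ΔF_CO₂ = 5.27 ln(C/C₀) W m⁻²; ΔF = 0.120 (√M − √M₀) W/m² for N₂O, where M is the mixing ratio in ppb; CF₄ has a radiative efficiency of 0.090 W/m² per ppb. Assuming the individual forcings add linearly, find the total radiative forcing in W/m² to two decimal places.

ΔF = 4.22 W/m²

CO₂: 5.27 × ln(895/414) = 5.27 × ln(2.16184) = 5.27 × 0.77096 = 4.0630 W/m².
N₂O: 0.120 × (√316 − √272) = 0.120 × (17.7764 − 16.4924) = 0.120 × 1.2840 = 0.1541 W/m².
CF₄: Δ = 79 − 39 = 40 ppt = 0.040 ppb; ΔF = 0.090 × 0.040 = 0.0036 W/m².
Total ΔF = 4.0630 + 0.1541 + 0.0036 = 4.2207 W/m².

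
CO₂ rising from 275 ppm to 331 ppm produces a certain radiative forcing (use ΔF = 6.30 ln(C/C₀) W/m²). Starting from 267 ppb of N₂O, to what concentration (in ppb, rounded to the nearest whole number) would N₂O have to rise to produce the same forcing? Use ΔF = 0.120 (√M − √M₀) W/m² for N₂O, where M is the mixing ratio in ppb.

CO₂ forcing: 6.30 × ln(331/275) = 6.30 × 0.185347 = 1.16769 W/m².
Set 0.120(√M − √267) = 1.16769: √M = 1.16769/0.120 + √267 = 9.7308 + 16.3401 = 26.0709.
M = (26.0709)² = 679.69 ppb.

M ≈ 680 ppb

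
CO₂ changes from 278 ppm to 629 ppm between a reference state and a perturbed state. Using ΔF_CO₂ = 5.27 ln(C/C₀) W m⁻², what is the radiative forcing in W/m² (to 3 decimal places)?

CO₂: 5.27 × ln(629/278) = 5.27 × ln(2.26259) = 5.27 × 0.81651 = 4.3030 W/m².

ΔF = 4.303 W/m²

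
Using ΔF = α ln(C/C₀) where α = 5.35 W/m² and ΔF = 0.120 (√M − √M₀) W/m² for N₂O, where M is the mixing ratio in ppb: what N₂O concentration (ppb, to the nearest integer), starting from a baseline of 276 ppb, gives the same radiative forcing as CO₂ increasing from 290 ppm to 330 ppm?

M ≈ 501 ppb

CO₂ forcing: 5.35 × ln(330/290) = 5.35 × 0.129212 = 0.69128 W/m².
Set 0.120(√M − √276) = 0.69128: √M = 0.69128/0.120 + √276 = 5.7607 + 16.6132 = 22.3739.
M = (22.3739)² = 500.59 ppb.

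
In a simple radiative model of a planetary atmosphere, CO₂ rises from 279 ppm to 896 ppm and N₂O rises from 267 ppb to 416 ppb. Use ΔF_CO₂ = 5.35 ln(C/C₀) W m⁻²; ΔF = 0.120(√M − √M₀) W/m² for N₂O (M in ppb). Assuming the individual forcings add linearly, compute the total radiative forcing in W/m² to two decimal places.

CO₂: 5.35 × ln(896/279) = 5.35 × ln(3.21147) = 5.35 × 1.16673 = 6.2420 W/m².
N₂O: 0.120 × (√416 − √267) = 0.120 × (20.3961 − 16.3401) = 0.120 × 4.0560 = 0.4867 W/m².
Total ΔF = 6.2420 + 0.4867 = 6.7287 W/m².

ΔF = 6.73 W/m²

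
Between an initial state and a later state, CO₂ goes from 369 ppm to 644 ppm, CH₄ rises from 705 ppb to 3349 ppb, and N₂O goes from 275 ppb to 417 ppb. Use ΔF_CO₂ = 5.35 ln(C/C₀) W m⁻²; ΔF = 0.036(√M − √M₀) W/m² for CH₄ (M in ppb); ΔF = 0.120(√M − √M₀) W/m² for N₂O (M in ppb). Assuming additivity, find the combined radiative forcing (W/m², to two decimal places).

CO₂: 5.35 × ln(644/369) = 5.35 × ln(1.74526) = 5.35 × 0.55690 = 2.9794 W/m².
CH₄: 0.036 × (√3349 − √705) = 0.036 × (57.8705 − 26.5518) = 0.036 × 31.3187 = 1.1275 W/m².
N₂O: 0.120 × (√417 − √275) = 0.120 × (20.4206 − 16.5831) = 0.120 × 3.8375 = 0.4605 W/m².
Total ΔF = 2.9794 + 1.1275 + 0.4605 = 4.5674 W/m².

ΔF = 4.57 W/m²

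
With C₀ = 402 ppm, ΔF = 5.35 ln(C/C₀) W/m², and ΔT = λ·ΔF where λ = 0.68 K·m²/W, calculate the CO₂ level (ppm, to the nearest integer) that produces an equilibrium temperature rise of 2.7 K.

C ≈ 844 ppm

Required forcing: ΔF = ΔT/λ = 2.7/0.68 = 3.9706 W/m².
Then ln(C/402) = ΔF/5.35 = 3.9706/5.35 = 0.74217.
So C = 402 × e^0.74217 = 402 × 2.10049 = 844.40 ppm.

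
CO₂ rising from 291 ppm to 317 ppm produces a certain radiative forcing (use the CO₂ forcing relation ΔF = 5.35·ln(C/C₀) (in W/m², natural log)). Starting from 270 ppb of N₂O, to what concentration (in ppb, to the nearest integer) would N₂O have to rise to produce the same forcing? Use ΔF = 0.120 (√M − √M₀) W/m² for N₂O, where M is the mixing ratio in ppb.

M ≈ 410 ppb

CO₂ forcing: 5.35 × ln(317/291) = 5.35 × 0.085579 = 0.45785 W/m².
Set 0.120(√M − √270) = 0.45785: √M = 0.45785/0.120 + √270 = 3.8154 + 16.4317 = 20.2471.
M = (20.2471)² = 409.95 ppb.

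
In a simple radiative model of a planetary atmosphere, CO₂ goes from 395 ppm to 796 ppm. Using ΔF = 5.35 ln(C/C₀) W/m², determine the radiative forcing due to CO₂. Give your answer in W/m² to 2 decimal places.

ΔF = 3.75 W/m²

CO₂: 5.35 × ln(796/395) = 5.35 × ln(2.01519) = 5.35 × 0.70071 = 3.7488 W/m².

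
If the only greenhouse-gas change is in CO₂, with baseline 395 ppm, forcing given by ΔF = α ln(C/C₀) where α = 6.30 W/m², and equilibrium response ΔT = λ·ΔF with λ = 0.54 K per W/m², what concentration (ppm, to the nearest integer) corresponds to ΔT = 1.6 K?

C ≈ 632 ppm

Required forcing: ΔF = ΔT/λ = 1.6/0.54 = 2.9630 W/m².
Then ln(C/395) = ΔF/6.30 = 2.9630/6.30 = 0.47032.
So C = 395 × e^0.47032 = 395 × 1.60051 = 632.20 ppm.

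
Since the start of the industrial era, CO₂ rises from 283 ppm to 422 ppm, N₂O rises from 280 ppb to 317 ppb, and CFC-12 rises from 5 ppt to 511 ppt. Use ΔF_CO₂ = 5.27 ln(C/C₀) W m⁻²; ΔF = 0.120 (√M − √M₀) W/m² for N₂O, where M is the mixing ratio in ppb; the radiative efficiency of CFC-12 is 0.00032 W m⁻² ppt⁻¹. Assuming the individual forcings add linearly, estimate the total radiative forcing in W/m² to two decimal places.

ΔF = 2.40 W/m²

CO₂: 5.27 × ln(422/283) = 5.27 × ln(1.49117) = 5.27 × 0.39956 = 2.1057 W/m².
N₂O: 0.120 × (√317 − √280) = 0.120 × (17.8045 − 16.7332) = 0.120 × 1.0713 = 0.1286 W/m².
CFC-12: ΔF = 0.00032 × (511 − 5) = 0.00032 × 506 = 0.1619 W/m².
Total ΔF = 2.1057 + 0.1286 + 0.1619 = 2.3962 W/m².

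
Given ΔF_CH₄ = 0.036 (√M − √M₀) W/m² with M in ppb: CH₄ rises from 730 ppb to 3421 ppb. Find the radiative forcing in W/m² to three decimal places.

ΔF = 1.133 W/m²

CH₄: 0.036 × (√3421 − √730) = 0.036 × (58.4893 − 27.0185) = 0.036 × 31.4708 = 1.1329 W/m².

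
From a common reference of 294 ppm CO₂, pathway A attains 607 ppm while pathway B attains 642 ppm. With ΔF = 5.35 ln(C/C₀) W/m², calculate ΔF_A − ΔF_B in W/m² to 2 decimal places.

ΔF_A = 5.35 ln(607/294) = 5.35 × 0.72495 = 3.8785 W/m².
ΔF_B = 5.35 ln(642/294) = 5.35 × 0.78101 = 4.1784 W/m².
Difference: 3.8785 − 4.1784 = -0.2999 W/m².
(Equivalently, ΔF_A − ΔF_B = 5.35 ln(607/642) = 5.35 × -0.05606 = -0.2999 W/m².)

ΔF_A − ΔF_B = -0.30 W/m²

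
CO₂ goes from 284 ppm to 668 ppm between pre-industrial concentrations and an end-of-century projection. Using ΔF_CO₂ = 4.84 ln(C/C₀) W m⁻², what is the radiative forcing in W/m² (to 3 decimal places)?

CO₂ absorption bands are partially saturated, so forcing scales with the logarithm of the concentration ratio.
CO₂: 4.84 × ln(668/284) = 4.84 × ln(2.35211) = 4.84 × 0.85531 = 4.1397 W/m².

ΔF = 4.140 W/m²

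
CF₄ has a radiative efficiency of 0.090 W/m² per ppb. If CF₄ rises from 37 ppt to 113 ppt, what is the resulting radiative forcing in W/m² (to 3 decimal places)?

ΔF = 0.007 W/m²

CF₄: Δ = 113 − 37 = 76 ppt = 0.076 ppb; ΔF = 0.090 × 0.076 = 0.0068 W/m².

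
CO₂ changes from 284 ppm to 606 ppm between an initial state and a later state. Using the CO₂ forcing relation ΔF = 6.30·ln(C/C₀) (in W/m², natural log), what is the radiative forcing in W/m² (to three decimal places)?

ΔF = 4.775 W/m²

CO₂ absorption bands are partially saturated, so forcing scales with the logarithm of the concentration ratio.
CO₂: 6.30 × ln(606/284) = 6.30 × ln(2.13380) = 6.30 × 0.75790 = 4.7748 W/m².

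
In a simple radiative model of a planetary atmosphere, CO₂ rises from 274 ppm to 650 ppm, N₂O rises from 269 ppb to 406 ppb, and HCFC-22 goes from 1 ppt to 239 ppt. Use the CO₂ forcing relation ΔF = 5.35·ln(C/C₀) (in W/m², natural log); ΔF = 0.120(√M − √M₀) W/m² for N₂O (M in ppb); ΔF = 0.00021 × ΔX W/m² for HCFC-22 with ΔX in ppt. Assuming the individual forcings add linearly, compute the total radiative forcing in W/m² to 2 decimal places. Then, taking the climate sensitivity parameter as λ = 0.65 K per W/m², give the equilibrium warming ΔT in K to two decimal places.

CO₂: 5.35 × ln(650/274) = 5.35 × ln(2.37226) = 5.35 × 0.86384 = 4.6215 W/m².
N₂O: 0.120 × (√406 − √269) = 0.120 × (20.1494 − 16.4012) = 0.120 × 3.7482 = 0.4498 W/m².
HCFC-22: ΔF = 0.00021 × (239 − 1) = 0.00021 × 238 = 0.0500 W/m².
Total ΔF = 4.6215 + 0.4498 + 0.0500 = 5.1213 W/m².
ΔT = λ ΔF = 0.65 × 5.12 = 3.3280 K.

ΔF = 5.12 W/m²; ΔT = 3.33 K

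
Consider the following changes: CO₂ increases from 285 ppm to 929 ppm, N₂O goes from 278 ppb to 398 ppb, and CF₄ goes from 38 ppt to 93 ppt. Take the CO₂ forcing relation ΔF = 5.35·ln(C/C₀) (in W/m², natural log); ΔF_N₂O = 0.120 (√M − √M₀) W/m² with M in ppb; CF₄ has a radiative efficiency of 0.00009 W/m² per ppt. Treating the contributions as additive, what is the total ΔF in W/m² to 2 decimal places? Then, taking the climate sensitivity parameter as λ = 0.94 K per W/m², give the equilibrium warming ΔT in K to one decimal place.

ΔF = 6.72 W/m²; ΔT = 6.3 K

CO₂: 5.35 × ln(929/285) = 5.35 × ln(3.25965) = 5.35 × 1.18162 = 6.3217 W/m².
N₂O: 0.120 × (√398 − √278) = 0.120 × (19.9499 − 16.6733) = 0.120 × 3.2766 = 0.3932 W/m².
CF₄: ΔF = 0.00009 × (93 − 38) = 0.00009 × 55 = 0.0050 W/m².
Total ΔF = 6.3217 + 0.3932 + 0.0050 = 6.7199 W/m².
ΔT = λ ΔF = 0.94 × 6.72 = 6.3168 K.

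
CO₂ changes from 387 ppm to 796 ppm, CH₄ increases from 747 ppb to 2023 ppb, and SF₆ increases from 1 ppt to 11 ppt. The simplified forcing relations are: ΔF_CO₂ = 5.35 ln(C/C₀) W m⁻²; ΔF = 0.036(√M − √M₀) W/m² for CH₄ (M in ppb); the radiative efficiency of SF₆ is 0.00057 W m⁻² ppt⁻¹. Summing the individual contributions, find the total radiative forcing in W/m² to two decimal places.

CO₂: 5.35 × ln(796/387) = 5.35 × ln(2.05685) = 5.35 × 0.72118 = 3.8583 W/m².
CH₄: 0.036 × (√2023 − √747) = 0.036 × (44.9778 − 27.3313) = 0.036 × 17.6465 = 0.6353 W/m².
SF₆: ΔF = 0.00057 × (11 − 1) = 0.00057 × 10 = 0.0057 W/m².
Total ΔF = 3.8583 + 0.6353 + 0.0057 = 4.4993 W/m².

ΔF = 4.50 W/m²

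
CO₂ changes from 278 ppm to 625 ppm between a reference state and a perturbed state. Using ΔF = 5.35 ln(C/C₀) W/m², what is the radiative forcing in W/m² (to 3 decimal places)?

ΔF = 4.334 W/m²

CO₂: 5.35 × ln(625/278) = 5.35 × ln(2.24820) = 5.35 × 0.81013 = 4.3342 W/m².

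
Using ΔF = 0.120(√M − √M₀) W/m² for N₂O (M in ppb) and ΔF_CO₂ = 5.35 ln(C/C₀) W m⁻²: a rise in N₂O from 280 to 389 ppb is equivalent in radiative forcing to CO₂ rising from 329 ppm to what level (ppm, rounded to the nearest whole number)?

N₂O forcing: 0.120 × (√389 − √280) = 0.120 × (19.7231 − 16.7332) = 0.120 × 2.9899 = 0.35879 W/m².
Set 5.35 ln(C/329) = 0.35879: ln(C/329) = 0.35879/5.35 = 0.06706, so C = 329 × e^0.06706 = 329 × 1.06936 = 351.82 ppm.

C ≈ 352 ppm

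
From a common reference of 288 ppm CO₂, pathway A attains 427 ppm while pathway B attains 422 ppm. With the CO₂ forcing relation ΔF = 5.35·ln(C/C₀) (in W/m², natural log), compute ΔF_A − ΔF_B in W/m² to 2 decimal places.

ΔF_A − ΔF_B = 0.06 W/m²

ΔF_A = 5.35 ln(427/288) = 5.35 × 0.39382 = 2.1069 W/m².
ΔF_B = 5.35 ln(422/288) = 5.35 × 0.38204 = 2.0439 W/m².
Difference: 2.1069 − 2.0439 = 0.0630 W/m².
(Equivalently, ΔF_A − ΔF_B = 5.35 ln(427/422) = 5.35 × 0.01178 = 0.0630 W/m².)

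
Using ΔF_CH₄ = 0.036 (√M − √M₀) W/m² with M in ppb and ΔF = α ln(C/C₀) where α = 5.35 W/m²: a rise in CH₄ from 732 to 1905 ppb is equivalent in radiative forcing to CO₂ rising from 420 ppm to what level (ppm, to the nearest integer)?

C ≈ 470 ppm

CH₄ forcing: 0.036 × (√1905 − √732) = 0.036 × (43.6463 − 27.0555) = 0.036 × 16.5908 = 0.59727 W/m².
Set 5.35 ln(C/420) = 0.59727: ln(C/420) = 0.59727/5.35 = 0.11164, so C = 420 × e^0.11164 = 420 × 1.11811 = 469.61 ppm.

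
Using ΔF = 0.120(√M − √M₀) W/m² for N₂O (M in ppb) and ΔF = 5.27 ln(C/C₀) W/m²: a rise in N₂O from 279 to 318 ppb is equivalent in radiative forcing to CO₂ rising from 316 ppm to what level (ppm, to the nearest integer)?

C ≈ 324 ppm

N₂O forcing: 0.120 × (√318 − √279) = 0.120 × (17.8326 − 16.7033) = 0.120 × 1.1293 = 0.13552 W/m².
Set 5.27 ln(C/316) = 0.13552: ln(C/316) = 0.13552/5.27 = 0.02572, so C = 316 × e^0.02572 = 316 × 1.02605 = 324.23 ppm.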